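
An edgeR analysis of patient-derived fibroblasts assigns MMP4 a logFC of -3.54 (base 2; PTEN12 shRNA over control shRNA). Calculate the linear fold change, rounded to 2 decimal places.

0.09

Fold change = 2^(-3.54) = 0.086
That is, MMP4 drops to 8.6% of the control shRNA level.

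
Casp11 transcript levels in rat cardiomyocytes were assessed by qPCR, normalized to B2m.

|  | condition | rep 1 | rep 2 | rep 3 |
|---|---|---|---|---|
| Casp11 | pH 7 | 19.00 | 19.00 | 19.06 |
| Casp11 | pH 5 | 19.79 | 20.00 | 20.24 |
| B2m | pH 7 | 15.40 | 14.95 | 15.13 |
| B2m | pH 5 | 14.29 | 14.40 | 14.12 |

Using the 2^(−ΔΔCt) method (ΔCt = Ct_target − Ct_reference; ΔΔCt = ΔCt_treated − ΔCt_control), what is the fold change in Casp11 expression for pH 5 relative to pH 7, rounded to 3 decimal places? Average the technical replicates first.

Mean Ct: Casp11 pH 7 19.020; Casp11 pH 5 20.010; B2m pH 7 15.160; B2m pH 5 14.270
ΔCt(pH 7) = 19.020 − 15.160 = 3.860
ΔCt(pH 5) = 20.010 − 14.270 = 5.740
ΔΔCt = 5.740 − 3.860 = 1.880
Fold change = 2^(−1.880) = 0.2717

0.272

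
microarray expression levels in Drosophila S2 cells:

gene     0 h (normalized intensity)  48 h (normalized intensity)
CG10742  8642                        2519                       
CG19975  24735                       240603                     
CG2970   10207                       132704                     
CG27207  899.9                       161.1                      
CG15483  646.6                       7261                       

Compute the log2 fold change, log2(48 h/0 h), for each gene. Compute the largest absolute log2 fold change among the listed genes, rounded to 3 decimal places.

3.701

log2(2519/8642) = -1.779  (CG10742)
log2(240603/24735) = 3.282  (CG19975)
log2(132704/10207) = 3.701  (CG2970)
log2(161.1/899.9) = -2.482  (CG27207)
log2(7261/646.6) = 3.489  (CG15483)
The largest magnitude belongs to CG2970.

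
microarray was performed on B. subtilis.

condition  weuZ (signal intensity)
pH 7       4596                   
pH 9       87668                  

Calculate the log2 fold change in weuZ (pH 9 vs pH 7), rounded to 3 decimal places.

Fold change = 87668 / 4596 = 19.0748
log2(19.0748) = 4.2536

4.254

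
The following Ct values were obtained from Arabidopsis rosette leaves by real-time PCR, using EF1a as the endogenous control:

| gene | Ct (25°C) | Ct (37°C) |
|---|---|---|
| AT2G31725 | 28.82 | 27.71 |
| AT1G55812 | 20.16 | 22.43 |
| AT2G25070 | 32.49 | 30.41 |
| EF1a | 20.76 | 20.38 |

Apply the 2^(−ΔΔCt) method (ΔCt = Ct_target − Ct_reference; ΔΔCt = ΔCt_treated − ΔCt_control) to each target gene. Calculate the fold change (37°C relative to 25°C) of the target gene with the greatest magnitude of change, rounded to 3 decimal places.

AT2G31725: ΔΔCt = (27.71−20.38) − (28.82−20.76) = 7.33 − 8.06 = -0.73; fold change = 2^0.73 = 1.659
AT1G55812: ΔΔCt = (22.43−20.38) − (20.16−20.76) = 2.05 − (-0.60) = 2.65; fold change = 2^-2.65 = 0.159
AT2G25070: ΔΔCt = (30.41−20.38) − (32.49−20.76) = 10.03 − 11.73 = -1.70; fold change = 2^1.70 = 3.249
AT1G55812 has the largest |ΔΔCt| = 2.65.

0.159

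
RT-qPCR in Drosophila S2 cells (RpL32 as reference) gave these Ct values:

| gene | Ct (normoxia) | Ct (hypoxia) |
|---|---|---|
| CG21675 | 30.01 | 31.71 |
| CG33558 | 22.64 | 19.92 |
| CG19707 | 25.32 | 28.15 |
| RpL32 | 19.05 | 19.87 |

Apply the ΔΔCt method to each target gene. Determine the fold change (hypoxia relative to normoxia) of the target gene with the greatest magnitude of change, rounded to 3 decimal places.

11.632

CG21675: ΔΔCt = (31.71−19.87) − (30.01−19.05) = 11.84 − 10.96 = 0.88; fold change = 2^-0.88 = 0.543
CG33558: ΔΔCt = (19.92−19.87) − (22.64−19.05) = 0.05 − 3.59 = -3.54; fold change = 2^3.54 = 11.632
CG19707: ΔΔCt = (28.15−19.87) − (25.32−19.05) = 8.28 − 6.27 = 2.01; fold change = 2^-2.01 = 0.248
CG33558 has the largest |ΔΔCt| = 3.54.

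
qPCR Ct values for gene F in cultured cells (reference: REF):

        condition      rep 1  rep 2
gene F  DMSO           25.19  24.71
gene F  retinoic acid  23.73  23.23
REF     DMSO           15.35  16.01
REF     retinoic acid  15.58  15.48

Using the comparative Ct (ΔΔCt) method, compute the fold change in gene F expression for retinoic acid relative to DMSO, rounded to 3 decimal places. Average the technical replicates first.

2.497

Mean Ct: gene F DMSO 24.950; gene F retinoic acid 23.480; REF DMSO 15.680; REF retinoic acid 15.530
ΔCt(DMSO) = 24.950 − 15.680 = 9.270
ΔCt(retinoic acid) = 23.480 − 15.530 = 7.950
ΔΔCt = 7.950 − 9.270 = -1.320
Fold change = 2^(−(-1.320)) = 2^1.320 = 2.4967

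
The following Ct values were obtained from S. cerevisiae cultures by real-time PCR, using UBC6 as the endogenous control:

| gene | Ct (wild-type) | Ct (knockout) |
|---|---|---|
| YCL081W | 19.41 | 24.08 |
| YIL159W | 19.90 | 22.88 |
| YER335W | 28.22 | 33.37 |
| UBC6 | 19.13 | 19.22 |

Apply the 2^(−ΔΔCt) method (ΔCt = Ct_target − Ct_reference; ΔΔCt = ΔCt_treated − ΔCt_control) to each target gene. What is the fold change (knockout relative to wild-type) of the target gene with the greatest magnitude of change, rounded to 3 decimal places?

0.030

YCL081W: ΔΔCt = (24.08−19.22) − (19.41−19.13) = 4.86 − 0.28 = 4.58; fold change = 2^-4.58 = 0.042
YIL159W: ΔΔCt = (22.88−19.22) − (19.90−19.13) = 3.66 − 0.77 = 2.89; fold change = 2^-2.89 = 0.135
YER335W: ΔΔCt = (33.37−19.22) − (28.22−19.13) = 14.15 − 9.09 = 5.06; fold change = 2^-5.06 = 0.030
YER335W has the largest |ΔΔCt| = 5.06.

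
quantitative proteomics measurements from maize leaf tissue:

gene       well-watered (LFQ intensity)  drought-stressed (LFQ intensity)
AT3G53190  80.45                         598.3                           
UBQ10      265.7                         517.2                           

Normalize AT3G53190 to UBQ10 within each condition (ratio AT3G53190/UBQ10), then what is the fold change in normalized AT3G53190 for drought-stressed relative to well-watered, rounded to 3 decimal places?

AT3G53190/UBQ10 (well-watered) = 80.45 / 265.7 = 0.30279
AT3G53190/UBQ10 (drought-stressed) = 598.3 / 517.2 = 1.1568
Fold change = 1.1568 / 0.30279 = 3.8206

3.821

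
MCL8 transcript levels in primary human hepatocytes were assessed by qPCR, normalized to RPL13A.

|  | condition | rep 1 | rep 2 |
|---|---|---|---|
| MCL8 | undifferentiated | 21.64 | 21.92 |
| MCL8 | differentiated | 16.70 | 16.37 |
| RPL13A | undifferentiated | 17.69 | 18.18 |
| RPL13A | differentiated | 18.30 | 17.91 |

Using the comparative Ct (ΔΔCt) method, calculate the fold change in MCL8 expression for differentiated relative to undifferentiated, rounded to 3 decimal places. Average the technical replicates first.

Mean Ct: MCL8 undifferentiated 21.780; MCL8 differentiated 16.535; RPL13A undifferentiated 17.935; RPL13A differentiated 18.105
ΔCt(undifferentiated) = 21.780 − 17.935 = 3.845
ΔCt(differentiated) = 16.535 − 18.105 = -1.570
ΔΔCt = -1.570 − 3.845 = -5.415
Fold change = 2^(−(-5.415)) = 2^5.415 = 42.6656

42.666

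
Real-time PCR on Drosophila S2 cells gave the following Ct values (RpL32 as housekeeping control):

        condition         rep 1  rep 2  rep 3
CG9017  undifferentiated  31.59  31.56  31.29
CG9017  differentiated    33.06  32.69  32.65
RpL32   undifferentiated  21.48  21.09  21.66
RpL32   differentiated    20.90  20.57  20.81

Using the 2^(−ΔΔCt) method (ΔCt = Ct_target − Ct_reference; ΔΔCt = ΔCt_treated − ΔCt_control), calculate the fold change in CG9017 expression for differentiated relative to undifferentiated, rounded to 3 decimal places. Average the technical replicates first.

Mean Ct: CG9017 undifferentiated 31.480; CG9017 differentiated 32.800; RpL32 undifferentiated 21.410; RpL32 differentiated 20.760
ΔCt(undifferentiated) = 31.480 − 21.410 = 10.070
ΔCt(differentiated) = 32.800 − 20.760 = 12.040
ΔΔCt = 12.040 − 10.070 = 1.970
Fold change = 2^(−1.970) = 0.2553

0.255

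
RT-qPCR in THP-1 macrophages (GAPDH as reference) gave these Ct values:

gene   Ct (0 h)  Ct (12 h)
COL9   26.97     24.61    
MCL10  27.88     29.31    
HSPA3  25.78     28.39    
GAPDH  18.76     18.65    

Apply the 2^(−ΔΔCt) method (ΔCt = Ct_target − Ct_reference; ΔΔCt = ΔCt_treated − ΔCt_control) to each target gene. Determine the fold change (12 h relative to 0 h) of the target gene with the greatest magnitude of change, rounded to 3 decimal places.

COL9: ΔΔCt = (24.61−18.65) − (26.97−18.76) = 5.96 − 8.21 = -2.25; fold change = 2^2.25 = 4.757
MCL10: ΔΔCt = (29.31−18.65) − (27.88−18.76) = 10.66 − 9.12 = 1.54; fold change = 2^-1.54 = 0.344
HSPA3: ΔΔCt = (28.39−18.65) − (25.78−18.76) = 9.74 − 7.02 = 2.72; fold change = 2^-2.72 = 0.152
HSPA3 has the largest |ΔΔCt| = 2.72.

0.152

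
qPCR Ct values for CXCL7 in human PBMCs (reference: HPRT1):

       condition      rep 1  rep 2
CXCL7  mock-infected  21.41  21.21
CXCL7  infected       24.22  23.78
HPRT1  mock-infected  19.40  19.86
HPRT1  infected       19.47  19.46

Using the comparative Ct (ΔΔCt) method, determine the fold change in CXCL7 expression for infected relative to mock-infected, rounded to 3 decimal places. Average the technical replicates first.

0.138

Mean Ct: CXCL7 mock-infected 21.310; CXCL7 infected 24.000; HPRT1 mock-infected 19.630; HPRT1 infected 19.465
ΔCt(mock-infected) = 21.310 − 19.630 = 1.680
ΔCt(infected) = 24.000 − 19.465 = 4.535
ΔΔCt = 4.535 − 1.680 = 2.855
Fold change = 2^(−2.855) = 0.1382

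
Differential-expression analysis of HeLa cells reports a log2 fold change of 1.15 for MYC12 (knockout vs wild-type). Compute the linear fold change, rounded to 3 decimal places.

Fold change = 2^(1.15) = 2.2191

2.219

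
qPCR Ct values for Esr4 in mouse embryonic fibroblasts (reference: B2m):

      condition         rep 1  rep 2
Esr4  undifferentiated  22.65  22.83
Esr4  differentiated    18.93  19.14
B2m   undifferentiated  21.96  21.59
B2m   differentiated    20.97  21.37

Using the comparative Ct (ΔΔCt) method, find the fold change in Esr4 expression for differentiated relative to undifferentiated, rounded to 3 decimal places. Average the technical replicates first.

Mean Ct: Esr4 undifferentiated 22.740; Esr4 differentiated 19.035; B2m undifferentiated 21.775; B2m differentiated 21.170
ΔCt(undifferentiated) = 22.740 − 21.775 = 0.965
ΔCt(differentiated) = 19.035 − 21.170 = -2.135
ΔΔCt = -2.135 − 0.965 = -3.100
Fold change = 2^(−(-3.100)) = 2^3.100 = 8.5742

8.574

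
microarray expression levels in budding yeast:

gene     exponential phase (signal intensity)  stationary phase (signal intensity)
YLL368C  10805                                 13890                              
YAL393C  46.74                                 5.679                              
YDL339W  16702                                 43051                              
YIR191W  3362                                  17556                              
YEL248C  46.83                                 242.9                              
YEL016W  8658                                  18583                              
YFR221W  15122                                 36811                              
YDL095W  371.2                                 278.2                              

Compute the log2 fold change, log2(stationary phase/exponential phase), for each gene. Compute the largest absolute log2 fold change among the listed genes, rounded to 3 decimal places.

log2(13890/10805) = 0.362  (YLL368C)
log2(5.679/46.74) = -3.041  (YAL393C)
log2(43051/16702) = 1.366  (YDL339W)
log2(17556/3362) = 2.385  (YIR191W)
log2(242.9/46.83) = 2.375  (YEL248C)
log2(18583/8658) = 1.102  (YEL016W)
log2(36811/15122) = 1.283  (YFR221W)
log2(278.2/371.2) = -0.416  (YDL095W)
The largest magnitude belongs to YAL393C.

3.041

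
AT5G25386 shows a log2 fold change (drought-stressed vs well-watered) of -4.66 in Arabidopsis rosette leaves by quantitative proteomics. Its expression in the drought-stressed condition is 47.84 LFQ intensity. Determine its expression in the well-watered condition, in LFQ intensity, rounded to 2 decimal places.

1209.46

Fold change = 2^(-4.66) = 0.0396
well-watered expression = 47.84 / 0.0396 = 1209.46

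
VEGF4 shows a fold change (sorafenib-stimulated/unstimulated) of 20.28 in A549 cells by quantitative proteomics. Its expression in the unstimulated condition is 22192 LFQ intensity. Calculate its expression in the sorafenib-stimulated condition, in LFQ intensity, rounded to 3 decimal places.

sorafenib-stimulated expression = 22192 × 20.28 = 450053.760

450053.760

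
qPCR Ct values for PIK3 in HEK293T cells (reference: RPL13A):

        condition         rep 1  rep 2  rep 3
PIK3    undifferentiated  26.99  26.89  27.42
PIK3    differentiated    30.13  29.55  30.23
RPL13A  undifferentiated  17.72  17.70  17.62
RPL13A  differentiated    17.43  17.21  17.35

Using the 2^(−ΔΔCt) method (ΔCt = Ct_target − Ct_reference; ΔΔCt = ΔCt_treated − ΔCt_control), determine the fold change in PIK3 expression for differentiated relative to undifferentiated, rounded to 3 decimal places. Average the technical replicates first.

0.107

Mean Ct: PIK3 undifferentiated 27.100; PIK3 differentiated 29.970; RPL13A undifferentiated 17.680; RPL13A differentiated 17.330
ΔCt(undifferentiated) = 27.100 − 17.680 = 9.420
ΔCt(differentiated) = 29.970 − 17.330 = 12.640
ΔΔCt = 12.640 − 9.420 = 3.220
Fold change = 2^(−3.220) = 0.1073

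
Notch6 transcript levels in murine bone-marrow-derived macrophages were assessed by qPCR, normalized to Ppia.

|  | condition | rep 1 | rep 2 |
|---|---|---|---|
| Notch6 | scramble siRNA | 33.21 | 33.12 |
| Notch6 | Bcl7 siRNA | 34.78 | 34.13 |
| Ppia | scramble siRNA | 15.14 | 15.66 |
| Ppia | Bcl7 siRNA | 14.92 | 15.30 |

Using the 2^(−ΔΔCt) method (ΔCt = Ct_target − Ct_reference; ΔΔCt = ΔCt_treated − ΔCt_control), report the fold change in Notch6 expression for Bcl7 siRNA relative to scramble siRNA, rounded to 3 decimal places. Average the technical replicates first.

0.334

Mean Ct: Notch6 scramble siRNA 33.165; Notch6 Bcl7 siRNA 34.455; Ppia scramble siRNA 15.400; Ppia Bcl7 siRNA 15.110
ΔCt(scramble siRNA) = 33.165 − 15.400 = 17.765
ΔCt(Bcl7 siRNA) = 34.455 − 15.110 = 19.345
ΔΔCt = 19.345 − 17.765 = 1.580
Fold change = 2^(−1.580) = 0.3345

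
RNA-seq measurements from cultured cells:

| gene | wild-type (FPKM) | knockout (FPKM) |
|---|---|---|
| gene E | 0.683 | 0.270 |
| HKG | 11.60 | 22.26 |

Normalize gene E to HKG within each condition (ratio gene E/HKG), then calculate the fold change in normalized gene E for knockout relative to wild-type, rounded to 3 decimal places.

0.206

gene E/HKG (wild-type) = 0.683 / 11.60 = 0.058879
gene E/HKG (knockout) = 0.270 / 22.26 = 0.012129
Fold change = 0.012129 / 0.058879 = 0.2060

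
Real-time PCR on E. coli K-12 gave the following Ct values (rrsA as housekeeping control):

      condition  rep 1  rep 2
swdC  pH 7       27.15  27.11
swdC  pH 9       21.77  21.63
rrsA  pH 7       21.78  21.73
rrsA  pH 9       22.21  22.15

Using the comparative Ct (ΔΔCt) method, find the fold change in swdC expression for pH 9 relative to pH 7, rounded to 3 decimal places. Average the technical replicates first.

57.880

Mean Ct: swdC pH 7 27.130; swdC pH 9 21.700; rrsA pH 7 21.755; rrsA pH 9 22.180
ΔCt(pH 7) = 27.130 − 21.755 = 5.375
ΔCt(pH 9) = 21.700 − 22.180 = -0.480
ΔΔCt = -0.480 − 5.375 = -5.855
Fold change = 2^(−(-5.855)) = 2^5.855 = 57.8803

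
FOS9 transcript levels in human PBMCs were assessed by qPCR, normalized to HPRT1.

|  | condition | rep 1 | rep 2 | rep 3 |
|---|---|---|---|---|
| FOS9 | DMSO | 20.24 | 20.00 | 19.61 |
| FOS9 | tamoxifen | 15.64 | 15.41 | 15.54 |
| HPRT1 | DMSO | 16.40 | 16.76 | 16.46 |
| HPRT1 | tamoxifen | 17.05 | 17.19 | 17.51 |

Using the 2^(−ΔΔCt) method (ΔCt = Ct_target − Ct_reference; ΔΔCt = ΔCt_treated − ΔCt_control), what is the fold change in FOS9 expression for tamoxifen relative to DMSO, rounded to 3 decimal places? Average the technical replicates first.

Mean Ct: FOS9 DMSO 19.950; FOS9 tamoxifen 15.530; HPRT1 DMSO 16.540; HPRT1 tamoxifen 17.250
ΔCt(DMSO) = 19.950 − 16.540 = 3.410
ΔCt(tamoxifen) = 15.530 − 17.250 = -1.720
ΔΔCt = -1.720 − 3.410 = -5.130
Fold change = 2^(−(-5.130)) = 2^5.130 = 35.0174

35.017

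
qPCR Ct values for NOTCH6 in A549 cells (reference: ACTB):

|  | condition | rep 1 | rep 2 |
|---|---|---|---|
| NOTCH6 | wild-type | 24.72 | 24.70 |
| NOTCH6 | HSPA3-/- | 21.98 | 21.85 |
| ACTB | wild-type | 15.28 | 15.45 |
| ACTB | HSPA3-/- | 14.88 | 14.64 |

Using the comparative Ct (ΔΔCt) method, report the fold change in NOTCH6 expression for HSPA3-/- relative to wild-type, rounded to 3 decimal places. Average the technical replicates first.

Mean Ct: NOTCH6 wild-type 24.710; NOTCH6 HSPA3-/- 21.915; ACTB wild-type 15.365; ACTB HSPA3-/- 14.760
ΔCt(wild-type) = 24.710 − 15.365 = 9.345
ΔCt(HSPA3-/-) = 21.915 − 14.760 = 7.155
ΔΔCt = 7.155 − 9.345 = -2.190
Fold change = 2^(−(-2.190)) = 2^2.190 = 4.5631

4.563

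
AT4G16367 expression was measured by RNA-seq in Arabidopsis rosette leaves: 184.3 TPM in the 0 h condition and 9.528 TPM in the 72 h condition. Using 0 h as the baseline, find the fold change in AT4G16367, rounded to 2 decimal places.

0.05

Fold change = 9.528 / 184.3 = 0.052
AT4G16367 is downregulated.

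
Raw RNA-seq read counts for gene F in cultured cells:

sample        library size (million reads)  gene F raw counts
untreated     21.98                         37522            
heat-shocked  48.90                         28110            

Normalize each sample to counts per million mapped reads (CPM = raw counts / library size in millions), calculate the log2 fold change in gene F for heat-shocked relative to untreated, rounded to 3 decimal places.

CPM(untreated) = 37522 / 21.98 = 1707.0974
CPM(heat-shocked) = 28110 / 48.90 = 574.8466
Fold change = 574.8466 / 1707.0974 = 0.33674
log2(0.33674) = -1.5703

-1.570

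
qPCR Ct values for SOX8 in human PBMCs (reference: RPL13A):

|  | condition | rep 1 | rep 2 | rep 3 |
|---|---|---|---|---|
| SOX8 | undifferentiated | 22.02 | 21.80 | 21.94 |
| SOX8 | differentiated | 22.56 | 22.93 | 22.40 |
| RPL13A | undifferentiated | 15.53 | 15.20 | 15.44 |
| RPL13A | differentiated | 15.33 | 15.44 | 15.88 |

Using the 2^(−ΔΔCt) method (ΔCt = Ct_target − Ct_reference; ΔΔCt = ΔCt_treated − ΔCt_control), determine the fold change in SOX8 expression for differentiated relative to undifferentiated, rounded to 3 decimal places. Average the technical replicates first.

Mean Ct: SOX8 undifferentiated 21.920; SOX8 differentiated 22.630; RPL13A undifferentiated 15.390; RPL13A differentiated 15.550
ΔCt(undifferentiated) = 21.920 − 15.390 = 6.530
ΔCt(differentiated) = 22.630 − 15.550 = 7.080
ΔΔCt = 7.080 − 6.530 = 0.550
Fold change = 2^(−0.550) = 0.6830

0.683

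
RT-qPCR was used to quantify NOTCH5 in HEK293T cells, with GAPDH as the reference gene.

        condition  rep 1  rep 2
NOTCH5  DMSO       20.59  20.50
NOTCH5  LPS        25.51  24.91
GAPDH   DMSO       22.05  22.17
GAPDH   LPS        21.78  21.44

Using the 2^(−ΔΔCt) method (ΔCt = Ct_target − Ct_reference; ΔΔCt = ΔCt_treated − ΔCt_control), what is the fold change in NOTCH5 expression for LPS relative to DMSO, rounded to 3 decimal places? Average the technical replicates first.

Mean Ct: NOTCH5 DMSO 20.545; NOTCH5 LPS 25.210; GAPDH DMSO 22.110; GAPDH LPS 21.610
ΔCt(DMSO) = 20.545 − 22.110 = -1.565
ΔCt(LPS) = 25.210 − 21.610 = 3.600
ΔΔCt = 3.600 − (-1.565) = 5.165
Fold change = 2^(−5.165) = 0.0279

0.028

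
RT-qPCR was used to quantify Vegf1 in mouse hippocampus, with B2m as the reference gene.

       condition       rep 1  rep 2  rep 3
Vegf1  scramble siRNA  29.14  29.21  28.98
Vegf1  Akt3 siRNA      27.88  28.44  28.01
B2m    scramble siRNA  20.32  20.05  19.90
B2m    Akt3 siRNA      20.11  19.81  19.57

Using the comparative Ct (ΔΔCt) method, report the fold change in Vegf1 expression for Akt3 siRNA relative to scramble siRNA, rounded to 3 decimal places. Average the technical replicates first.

Mean Ct: Vegf1 scramble siRNA 29.110; Vegf1 Akt3 siRNA 28.110; B2m scramble siRNA 20.090; B2m Akt3 siRNA 19.830
ΔCt(scramble siRNA) = 29.110 − 20.090 = 9.020
ΔCt(Akt3 siRNA) = 28.110 − 19.830 = 8.280
ΔΔCt = 8.280 − 9.020 = -0.740
Fold change = 2^(−(-0.740)) = 2^0.740 = 1.6702

1.670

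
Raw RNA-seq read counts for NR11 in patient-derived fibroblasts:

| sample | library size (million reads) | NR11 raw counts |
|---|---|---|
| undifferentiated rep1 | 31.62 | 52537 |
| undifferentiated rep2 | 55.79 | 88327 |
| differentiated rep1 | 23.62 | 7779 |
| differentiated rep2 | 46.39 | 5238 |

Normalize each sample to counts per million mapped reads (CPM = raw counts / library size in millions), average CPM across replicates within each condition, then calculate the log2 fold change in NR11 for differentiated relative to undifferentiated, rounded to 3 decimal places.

CPM(undifferentiated rep1) = 52537 / 31.62 = 1661.5117
CPM(undifferentiated rep2) = 88327 / 55.79 = 1583.2049
CPM(differentiated rep1) = 7779 / 23.62 = 329.3395
CPM(differentiated rep2) = 5238 / 46.39 = 112.9123
mean CPM(undifferentiated) = 1622.3583; mean CPM(differentiated) = 221.1259
Fold change = 221.1259 / 1622.3583 = 0.13630
log2(0.13630) = -2.8752

-2.875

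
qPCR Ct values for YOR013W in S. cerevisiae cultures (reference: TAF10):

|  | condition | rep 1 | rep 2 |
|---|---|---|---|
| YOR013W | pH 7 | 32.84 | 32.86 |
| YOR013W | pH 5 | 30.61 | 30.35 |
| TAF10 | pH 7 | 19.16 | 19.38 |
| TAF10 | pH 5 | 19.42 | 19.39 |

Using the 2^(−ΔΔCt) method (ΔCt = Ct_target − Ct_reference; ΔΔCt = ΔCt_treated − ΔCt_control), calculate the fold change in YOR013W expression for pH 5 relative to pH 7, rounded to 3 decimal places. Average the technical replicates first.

5.676

Mean Ct: YOR013W pH 7 32.850; YOR013W pH 5 30.480; TAF10 pH 7 19.270; TAF10 pH 5 19.405
ΔCt(pH 7) = 32.850 − 19.270 = 13.580
ΔCt(pH 5) = 30.480 − 19.405 = 11.075
ΔΔCt = 11.075 − 13.580 = -2.505
Fold change = 2^(−(-2.505)) = 2^2.505 = 5.6765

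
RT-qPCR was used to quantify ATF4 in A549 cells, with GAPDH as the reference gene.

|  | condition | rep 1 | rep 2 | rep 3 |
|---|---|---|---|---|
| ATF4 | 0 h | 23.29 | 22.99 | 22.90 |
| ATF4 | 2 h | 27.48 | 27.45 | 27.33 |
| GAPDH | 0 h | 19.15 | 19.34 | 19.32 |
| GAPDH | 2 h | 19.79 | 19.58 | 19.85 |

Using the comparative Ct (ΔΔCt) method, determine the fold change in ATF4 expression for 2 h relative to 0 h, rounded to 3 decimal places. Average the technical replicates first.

0.067

Mean Ct: ATF4 0 h 23.060; ATF4 2 h 27.420; GAPDH 0 h 19.270; GAPDH 2 h 19.740
ΔCt(0 h) = 23.060 − 19.270 = 3.790
ΔCt(2 h) = 27.420 − 19.740 = 7.680
ΔΔCt = 7.680 − 3.790 = 3.890
Fold change = 2^(−3.890) = 0.0675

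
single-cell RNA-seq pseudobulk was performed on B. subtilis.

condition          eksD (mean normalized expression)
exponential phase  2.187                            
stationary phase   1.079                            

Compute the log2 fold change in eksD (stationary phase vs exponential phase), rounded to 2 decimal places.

-1.02

Fold change = 1.079 / 2.187 = 0.4934
log2(0.4934) = -1.019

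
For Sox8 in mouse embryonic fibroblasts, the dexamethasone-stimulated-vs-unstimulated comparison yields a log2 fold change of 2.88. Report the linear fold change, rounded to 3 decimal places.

Fold change = 2^(2.88) = 7.3615

7.362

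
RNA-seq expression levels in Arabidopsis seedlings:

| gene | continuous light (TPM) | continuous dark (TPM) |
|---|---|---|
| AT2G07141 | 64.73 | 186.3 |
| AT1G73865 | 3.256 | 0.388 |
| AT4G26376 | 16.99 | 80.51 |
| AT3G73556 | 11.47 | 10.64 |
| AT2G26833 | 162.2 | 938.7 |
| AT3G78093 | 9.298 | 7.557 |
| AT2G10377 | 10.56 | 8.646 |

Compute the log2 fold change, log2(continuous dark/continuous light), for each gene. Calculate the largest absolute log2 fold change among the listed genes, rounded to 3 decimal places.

log2(186.3/64.73) = 1.525  (AT2G07141)
log2(0.388/3.256) = -3.069  (AT1G73865)
log2(80.51/16.99) = 2.244  (AT4G26376)
log2(10.64/11.47) = -0.108  (AT3G73556)
log2(938.7/162.2) = 2.533  (AT2G26833)
log2(7.557/9.298) = -0.299  (AT3G78093)
log2(8.646/10.56) = -0.289  (AT2G10377)
The largest magnitude belongs to AT1G73865.

3.069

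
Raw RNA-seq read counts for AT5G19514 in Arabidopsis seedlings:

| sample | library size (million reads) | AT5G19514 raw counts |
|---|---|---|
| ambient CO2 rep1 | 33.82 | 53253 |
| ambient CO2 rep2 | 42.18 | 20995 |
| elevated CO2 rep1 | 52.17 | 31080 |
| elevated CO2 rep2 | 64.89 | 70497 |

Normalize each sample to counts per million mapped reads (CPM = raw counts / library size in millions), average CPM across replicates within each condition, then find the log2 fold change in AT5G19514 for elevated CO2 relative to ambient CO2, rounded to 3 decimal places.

CPM(ambient CO2 rep1) = 53253 / 33.82 = 1574.6008
CPM(ambient CO2 rep2) = 20995 / 42.18 = 497.7477
CPM(elevated CO2 rep1) = 31080 / 52.17 = 595.7447
CPM(elevated CO2 rep2) = 70497 / 64.89 = 1086.4078
mean CPM(ambient CO2) = 1036.1743; mean CPM(elevated CO2) = 841.0762
Fold change = 841.0762 / 1036.1743 = 0.81171
log2(0.81171) = -0.3010

-0.301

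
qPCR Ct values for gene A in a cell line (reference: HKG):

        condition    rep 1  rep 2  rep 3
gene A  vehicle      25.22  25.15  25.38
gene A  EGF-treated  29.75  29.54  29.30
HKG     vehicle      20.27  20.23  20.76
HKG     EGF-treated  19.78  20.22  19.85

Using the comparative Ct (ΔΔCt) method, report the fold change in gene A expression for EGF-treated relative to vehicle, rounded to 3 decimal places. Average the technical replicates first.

0.037

Mean Ct: gene A vehicle 25.250; gene A EGF-treated 29.530; HKG vehicle 20.420; HKG EGF-treated 19.950
ΔCt(vehicle) = 25.250 − 20.420 = 4.830
ΔCt(EGF-treated) = 29.530 − 19.950 = 9.580
ΔΔCt = 9.580 − 4.830 = 4.750
Fold change = 2^(−4.750) = 0.0372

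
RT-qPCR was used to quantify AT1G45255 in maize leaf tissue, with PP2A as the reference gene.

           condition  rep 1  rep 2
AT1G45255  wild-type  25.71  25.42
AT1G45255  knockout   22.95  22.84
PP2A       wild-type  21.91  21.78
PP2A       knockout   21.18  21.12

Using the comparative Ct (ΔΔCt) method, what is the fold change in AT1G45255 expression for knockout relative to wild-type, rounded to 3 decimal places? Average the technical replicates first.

Mean Ct: AT1G45255 wild-type 25.565; AT1G45255 knockout 22.895; PP2A wild-type 21.845; PP2A knockout 21.150
ΔCt(wild-type) = 25.565 − 21.845 = 3.720
ΔCt(knockout) = 22.895 − 21.150 = 1.745
ΔΔCt = 1.745 − 3.720 = -1.975
Fold change = 2^(−(-1.975)) = 2^1.975 = 3.9313

3.931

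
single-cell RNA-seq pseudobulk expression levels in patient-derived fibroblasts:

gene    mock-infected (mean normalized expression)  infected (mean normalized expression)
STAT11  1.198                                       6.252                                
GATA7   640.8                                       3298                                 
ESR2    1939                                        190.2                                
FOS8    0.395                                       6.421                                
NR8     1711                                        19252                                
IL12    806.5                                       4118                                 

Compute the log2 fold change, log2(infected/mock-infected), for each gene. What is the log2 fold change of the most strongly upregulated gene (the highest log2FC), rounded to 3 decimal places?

4.023

log2(6.252/1.198) = 2.384  (STAT11)
log2(3298/640.8) = 2.364  (GATA7)
log2(190.2/1939) = -3.350  (ESR2)
log2(6.421/0.395) = 4.023  (FOS8)
log2(19252/1711) = 3.492  (NR8)
log2(4118/806.5) = 2.352  (IL12)
FOS8 is most strongly upregulated.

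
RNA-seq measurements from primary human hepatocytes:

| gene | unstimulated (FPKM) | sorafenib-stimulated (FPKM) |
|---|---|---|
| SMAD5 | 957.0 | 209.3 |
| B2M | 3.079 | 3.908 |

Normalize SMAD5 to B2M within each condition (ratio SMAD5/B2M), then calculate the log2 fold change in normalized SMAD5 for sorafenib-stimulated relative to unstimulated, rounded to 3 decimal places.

-2.537

SMAD5/B2M (unstimulated) = 957.0 / 3.079 = 310.82
SMAD5/B2M (sorafenib-stimulated) = 209.3 / 3.908 = 53.557
Fold change = 53.557 / 310.82 = 0.1723
log2(0.1723) = -2.5369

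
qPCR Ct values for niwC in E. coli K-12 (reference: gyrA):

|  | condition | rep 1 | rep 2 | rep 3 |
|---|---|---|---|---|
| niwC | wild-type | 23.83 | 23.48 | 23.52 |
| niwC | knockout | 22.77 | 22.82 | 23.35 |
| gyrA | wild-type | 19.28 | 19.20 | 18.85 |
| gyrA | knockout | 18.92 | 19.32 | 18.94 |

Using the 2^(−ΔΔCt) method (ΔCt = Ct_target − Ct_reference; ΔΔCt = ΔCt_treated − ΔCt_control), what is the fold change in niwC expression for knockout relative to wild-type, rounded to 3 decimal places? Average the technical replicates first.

1.495

Mean Ct: niwC wild-type 23.610; niwC knockout 22.980; gyrA wild-type 19.110; gyrA knockout 19.060
ΔCt(wild-type) = 23.610 − 19.110 = 4.500
ΔCt(knockout) = 22.980 − 19.060 = 3.920
ΔΔCt = 3.920 − 4.500 = -0.580
Fold change = 2^(−(-0.580)) = 2^0.580 = 1.4948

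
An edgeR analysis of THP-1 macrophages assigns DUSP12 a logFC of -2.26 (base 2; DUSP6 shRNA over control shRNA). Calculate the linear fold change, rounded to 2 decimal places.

0.21

Fold change = 2^(-2.26) = 0.209
That is, DUSP12 drops to 20.9% of the control shRNA level.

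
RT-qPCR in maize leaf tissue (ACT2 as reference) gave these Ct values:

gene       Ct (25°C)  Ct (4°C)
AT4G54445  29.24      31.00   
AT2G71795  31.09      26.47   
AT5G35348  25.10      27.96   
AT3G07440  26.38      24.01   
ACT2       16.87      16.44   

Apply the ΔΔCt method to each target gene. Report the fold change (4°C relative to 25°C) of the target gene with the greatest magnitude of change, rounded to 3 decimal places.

18.252

AT4G54445: ΔΔCt = (31.00−16.44) − (29.24−16.87) = 14.56 − 12.37 = 2.19; fold change = 2^-2.19 = 0.219
AT2G71795: ΔΔCt = (26.47−16.44) − (31.09−16.87) = 10.03 − 14.22 = -4.19; fold change = 2^4.19 = 18.252
AT5G35348: ΔΔCt = (27.96−16.44) − (25.10−16.87) = 11.52 − 8.23 = 3.29; fold change = 2^-3.29 = 0.102
AT3G07440: ΔΔCt = (24.01−16.44) − (26.38−16.87) = 7.57 − 9.51 = -1.94; fold change = 2^1.94 = 3.837
AT2G71795 has the largest |ΔΔCt| = 4.19.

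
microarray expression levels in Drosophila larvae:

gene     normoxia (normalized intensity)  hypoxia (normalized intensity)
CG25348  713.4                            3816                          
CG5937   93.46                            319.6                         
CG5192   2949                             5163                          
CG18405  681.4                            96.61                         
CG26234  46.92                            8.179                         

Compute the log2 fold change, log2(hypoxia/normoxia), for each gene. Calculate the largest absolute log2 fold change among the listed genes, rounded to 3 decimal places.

2.818

log2(3816/713.4) = 2.419  (CG25348)
log2(319.6/93.46) = 1.774  (CG5937)
log2(5163/2949) = 0.808  (CG5192)
log2(96.61/681.4) = -2.818  (CG18405)
log2(8.179/46.92) = -2.520  (CG26234)
The largest magnitude belongs to CG18405.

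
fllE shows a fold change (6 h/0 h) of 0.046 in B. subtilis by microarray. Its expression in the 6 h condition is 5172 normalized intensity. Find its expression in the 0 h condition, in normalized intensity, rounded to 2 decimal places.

0 h expression = 5172 / 0.046 = 112434.78

112434.78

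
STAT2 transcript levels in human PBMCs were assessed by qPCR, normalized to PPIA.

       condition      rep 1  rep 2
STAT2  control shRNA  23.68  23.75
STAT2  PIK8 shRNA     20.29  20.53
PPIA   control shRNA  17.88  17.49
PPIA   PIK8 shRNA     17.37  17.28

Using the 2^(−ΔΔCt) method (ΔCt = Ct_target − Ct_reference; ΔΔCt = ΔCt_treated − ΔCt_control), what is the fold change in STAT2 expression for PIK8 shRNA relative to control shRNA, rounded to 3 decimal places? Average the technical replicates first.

Mean Ct: STAT2 control shRNA 23.715; STAT2 PIK8 shRNA 20.410; PPIA control shRNA 17.685; PPIA PIK8 shRNA 17.325
ΔCt(control shRNA) = 23.715 − 17.685 = 6.030
ΔCt(PIK8 shRNA) = 20.410 − 17.325 = 3.085
ΔΔCt = 3.085 − 6.030 = -2.945
Fold change = 2^(−(-2.945)) = 2^2.945 = 7.7008

7.701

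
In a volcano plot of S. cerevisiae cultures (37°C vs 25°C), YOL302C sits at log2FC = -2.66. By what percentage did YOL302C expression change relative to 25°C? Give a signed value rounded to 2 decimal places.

-84.18%

Fold change = 2^(-2.66) = 0.1582
Percent change = (FC − 1) × 100% = (0.1582 − 1) × 100 = -84.18%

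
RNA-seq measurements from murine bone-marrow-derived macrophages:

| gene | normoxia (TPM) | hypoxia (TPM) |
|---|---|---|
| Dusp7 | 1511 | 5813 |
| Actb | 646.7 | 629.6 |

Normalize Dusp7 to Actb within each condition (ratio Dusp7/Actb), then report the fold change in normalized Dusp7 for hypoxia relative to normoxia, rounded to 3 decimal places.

Dusp7/Actb (normoxia) = 1511 / 646.7 = 2.3365
Dusp7/Actb (hypoxia) = 5813 / 629.6 = 9.2328
Fold change = 9.2328 / 2.3365 = 3.9516

3.952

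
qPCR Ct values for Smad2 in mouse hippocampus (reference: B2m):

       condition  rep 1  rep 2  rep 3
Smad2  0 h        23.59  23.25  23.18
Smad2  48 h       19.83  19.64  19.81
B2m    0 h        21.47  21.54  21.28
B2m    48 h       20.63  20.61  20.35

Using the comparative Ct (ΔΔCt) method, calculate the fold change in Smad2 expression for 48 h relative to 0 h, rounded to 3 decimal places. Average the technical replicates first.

Mean Ct: Smad2 0 h 23.340; Smad2 48 h 19.760; B2m 0 h 21.430; B2m 48 h 20.530
ΔCt(0 h) = 23.340 − 21.430 = 1.910
ΔCt(48 h) = 19.760 − 20.530 = -0.770
ΔΔCt = -0.770 − 1.910 = -2.680
Fold change = 2^(−(-2.680)) = 2^2.680 = 6.4086

6.409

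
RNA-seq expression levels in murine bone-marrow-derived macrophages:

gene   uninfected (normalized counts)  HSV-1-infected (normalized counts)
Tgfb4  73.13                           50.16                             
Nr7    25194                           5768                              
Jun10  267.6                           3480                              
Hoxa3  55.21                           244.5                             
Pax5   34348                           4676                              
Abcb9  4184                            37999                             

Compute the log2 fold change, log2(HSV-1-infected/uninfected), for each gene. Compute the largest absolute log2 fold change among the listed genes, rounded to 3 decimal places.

3.701

log2(50.16/73.13) = -0.544  (Tgfb4)
log2(5768/25194) = -2.127  (Nr7)
log2(3480/267.6) = 3.701  (Jun10)
log2(244.5/55.21) = 2.147  (Hoxa3)
log2(4676/34348) = -2.877  (Pax5)
log2(37999/4184) = 3.183  (Abcb9)
The largest magnitude belongs to Jun10.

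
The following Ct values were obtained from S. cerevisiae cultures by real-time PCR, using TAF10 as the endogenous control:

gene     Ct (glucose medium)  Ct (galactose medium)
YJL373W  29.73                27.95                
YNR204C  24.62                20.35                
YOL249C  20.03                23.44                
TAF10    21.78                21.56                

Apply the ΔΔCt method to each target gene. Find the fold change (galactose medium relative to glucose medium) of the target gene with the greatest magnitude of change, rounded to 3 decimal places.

YJL373W: ΔΔCt = (27.95−21.56) − (29.73−21.78) = 6.39 − 7.95 = -1.56; fold change = 2^1.56 = 2.949
YNR204C: ΔΔCt = (20.35−21.56) − (24.62−21.78) = -1.21 − 2.84 = -4.05; fold change = 2^4.05 = 16.564
YOL249C: ΔΔCt = (23.44−21.56) − (20.03−21.78) = 1.88 − (-1.75) = 3.63; fold change = 2^-3.63 = 0.081
YNR204C has the largest |ΔΔCt| = 4.05.

16.564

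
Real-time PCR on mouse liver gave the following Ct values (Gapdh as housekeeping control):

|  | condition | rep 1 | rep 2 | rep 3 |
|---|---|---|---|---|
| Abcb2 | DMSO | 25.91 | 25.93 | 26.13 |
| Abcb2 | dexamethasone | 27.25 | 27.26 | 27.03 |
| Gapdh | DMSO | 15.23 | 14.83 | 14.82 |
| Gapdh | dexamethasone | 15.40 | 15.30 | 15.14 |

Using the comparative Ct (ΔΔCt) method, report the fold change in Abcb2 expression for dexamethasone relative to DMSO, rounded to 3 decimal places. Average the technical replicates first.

Mean Ct: Abcb2 DMSO 25.990; Abcb2 dexamethasone 27.180; Gapdh DMSO 14.960; Gapdh dexamethasone 15.280
ΔCt(DMSO) = 25.990 − 14.960 = 11.030
ΔCt(dexamethasone) = 27.180 − 15.280 = 11.900
ΔΔCt = 11.900 − 11.030 = 0.870
Fold change = 2^(−0.870) = 0.5471

0.547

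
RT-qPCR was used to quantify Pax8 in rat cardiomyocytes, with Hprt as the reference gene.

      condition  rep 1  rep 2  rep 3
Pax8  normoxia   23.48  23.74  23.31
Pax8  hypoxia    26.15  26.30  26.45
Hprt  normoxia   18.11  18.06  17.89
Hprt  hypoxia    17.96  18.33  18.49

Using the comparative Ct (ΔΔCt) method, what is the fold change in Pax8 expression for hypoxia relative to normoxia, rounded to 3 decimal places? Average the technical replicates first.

Mean Ct: Pax8 normoxia 23.510; Pax8 hypoxia 26.300; Hprt normoxia 18.020; Hprt hypoxia 18.260
ΔCt(normoxia) = 23.510 − 18.020 = 5.490
ΔCt(hypoxia) = 26.300 − 18.260 = 8.040
ΔΔCt = 8.040 − 5.490 = 2.550
Fold change = 2^(−2.550) = 0.1708

0.171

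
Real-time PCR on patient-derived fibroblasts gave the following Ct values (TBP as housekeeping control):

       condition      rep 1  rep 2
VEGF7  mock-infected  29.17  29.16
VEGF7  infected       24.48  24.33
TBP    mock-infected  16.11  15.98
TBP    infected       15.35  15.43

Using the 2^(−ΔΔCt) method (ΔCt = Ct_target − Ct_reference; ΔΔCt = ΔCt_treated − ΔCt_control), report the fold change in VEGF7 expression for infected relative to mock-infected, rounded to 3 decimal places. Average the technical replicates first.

Mean Ct: VEGF7 mock-infected 29.165; VEGF7 infected 24.405; TBP mock-infected 16.045; TBP infected 15.390
ΔCt(mock-infected) = 29.165 − 16.045 = 13.120
ΔCt(infected) = 24.405 − 15.390 = 9.015
ΔΔCt = 9.015 − 13.120 = -4.105
Fold change = 2^(−(-4.105)) = 2^4.105 = 17.2079

17.208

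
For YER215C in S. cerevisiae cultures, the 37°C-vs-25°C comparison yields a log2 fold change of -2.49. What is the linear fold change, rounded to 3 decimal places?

Fold change = 2^(-2.49) = 0.1780
That is, YER215C drops to 17.8% of the 25°C level.

0.178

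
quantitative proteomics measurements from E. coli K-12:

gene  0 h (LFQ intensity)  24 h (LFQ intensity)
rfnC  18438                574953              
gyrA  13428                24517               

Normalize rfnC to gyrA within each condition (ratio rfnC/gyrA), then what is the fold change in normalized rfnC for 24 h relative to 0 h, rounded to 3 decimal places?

rfnC/gyrA (0 h) = 18438 / 13428 = 1.3731
rfnC/gyrA (24 h) = 574953 / 24517 = 23.451
Fold change = 23.451 / 1.3731 = 17.0790

17.079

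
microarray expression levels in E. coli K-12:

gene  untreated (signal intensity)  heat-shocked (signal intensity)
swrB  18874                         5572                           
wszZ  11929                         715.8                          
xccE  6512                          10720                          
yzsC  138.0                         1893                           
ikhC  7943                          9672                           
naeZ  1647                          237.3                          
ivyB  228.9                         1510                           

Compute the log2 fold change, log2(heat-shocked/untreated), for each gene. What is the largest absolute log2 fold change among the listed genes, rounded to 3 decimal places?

log2(5572/18874) = -1.760  (swrB)
log2(715.8/11929) = -4.059  (wszZ)
log2(10720/6512) = 0.719  (xccE)
log2(1893/138.0) = 3.778  (yzsC)
log2(9672/7943) = 0.284  (ikhC)
log2(237.3/1647) = -2.795  (naeZ)
log2(1510/228.9) = 2.722  (ivyB)
The largest magnitude belongs to wszZ.

4.059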